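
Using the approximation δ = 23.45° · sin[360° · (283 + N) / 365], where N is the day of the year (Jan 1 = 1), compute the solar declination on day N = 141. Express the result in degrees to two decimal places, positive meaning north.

+19.93°

360 × (283 + 141) / 365 = 418.192°; sin(418.192°) = 0.8498.
δ = 23.45 × 0.8498 = 19.928° ≈ +19.93°.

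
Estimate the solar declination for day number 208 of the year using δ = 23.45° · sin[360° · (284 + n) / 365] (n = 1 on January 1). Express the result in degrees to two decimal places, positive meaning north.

+19.15°

360 × (284 + 208) / 365 = 485.260°; sin(485.260°) = 0.8165.
δ = 23.45 × 0.8165 = 19.147° ≈ +19.15°.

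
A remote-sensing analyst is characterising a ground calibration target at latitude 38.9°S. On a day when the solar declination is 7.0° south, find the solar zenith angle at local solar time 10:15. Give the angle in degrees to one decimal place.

39.7°

Hour angle H = 15° × (10.25 − 12) = -26.25°.
cos θ_z = sin(-38.9°) sin(-7.0°) + cos(-38.9°) cos(-7.0°) cos(-26.25°) = 0.0765 + 0.6928 = 0.7693.
θ_z = arccos(0.7693) = 39.71°.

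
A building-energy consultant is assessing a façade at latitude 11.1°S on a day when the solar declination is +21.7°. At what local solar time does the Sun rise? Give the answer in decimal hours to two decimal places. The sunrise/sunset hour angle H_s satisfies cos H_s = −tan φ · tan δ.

cos H_s = −tan(-11.1°) · tan(21.7°) = 0.0781, so H_s = arccos(0.0781) = 85.52°.
Sunrise is at 12 − H_s/15 = 12 − 5.701 = 6.299 h local solar time.

6.30 h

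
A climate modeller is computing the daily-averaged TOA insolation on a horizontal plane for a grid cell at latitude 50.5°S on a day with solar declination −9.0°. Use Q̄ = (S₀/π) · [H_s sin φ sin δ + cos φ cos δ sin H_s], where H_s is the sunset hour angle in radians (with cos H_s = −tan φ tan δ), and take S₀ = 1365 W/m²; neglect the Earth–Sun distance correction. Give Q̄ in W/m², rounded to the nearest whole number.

360 W/m²

−tan φ tan δ = −(-1.2131)(-0.1584) = -0.1922; H_s = arccos(-0.1922) = 101.08°. In radians, H_s = 1.7642.
H_s sin φ sin δ = 1.7642 × -0.7716 × -0.1564 = 0.2129.
cos φ cos δ sin H_s = 0.6361 × 0.9877 × 0.9814 = 0.6166.
Q̄ = (1365/π) × (0.2129 + 0.6166) = 434.49 × 0.8295 = 360.41 W/m².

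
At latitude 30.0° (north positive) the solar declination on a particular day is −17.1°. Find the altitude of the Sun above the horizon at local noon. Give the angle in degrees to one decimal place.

At local solar noon the hour angle is zero, so the elevation is 90° − |φ − δ| = 90° − |30.0° − (-17.1°)| = 90° − 47.1° = 42.9°.

42.9°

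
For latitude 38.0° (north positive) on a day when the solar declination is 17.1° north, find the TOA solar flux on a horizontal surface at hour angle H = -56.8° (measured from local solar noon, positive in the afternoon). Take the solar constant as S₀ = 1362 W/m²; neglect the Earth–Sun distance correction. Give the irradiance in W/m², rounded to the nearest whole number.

808 W/m²

cos θ_z = sin φ sin δ + cos φ cos δ cos H = (0.6157)(0.2940) + (0.7880)(0.9558)(0.5476) = 0.5935.
Top-of-atmosphere irradiance = S₀ cos θ_z = 1362 × 0.5935 = 808.35 W/m².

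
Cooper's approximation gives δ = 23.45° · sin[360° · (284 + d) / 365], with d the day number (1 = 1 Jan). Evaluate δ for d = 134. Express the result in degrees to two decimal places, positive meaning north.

360 × (284 + 134) / 365 = 412.274°; sin(412.274°) = 0.7909.
δ = 23.45 × 0.7909 = 18.547° ≈ +18.55°.

+18.55°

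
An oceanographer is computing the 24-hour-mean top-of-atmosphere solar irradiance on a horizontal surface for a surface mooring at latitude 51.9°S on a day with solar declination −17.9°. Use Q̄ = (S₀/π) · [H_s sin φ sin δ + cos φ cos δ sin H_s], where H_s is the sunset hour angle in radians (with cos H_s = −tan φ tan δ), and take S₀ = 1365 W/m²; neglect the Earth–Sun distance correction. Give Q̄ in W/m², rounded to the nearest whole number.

442 W/m²

−tan φ tan δ = −(-1.2753)(-0.3230) = -0.4119; H_s = arccos(-0.4119) = 114.32°. In radians, H_s = 1.9953.
H_s sin φ sin δ = 1.9953 × -0.7869 × -0.3074 = 0.4826.
cos φ cos δ sin H_s = 0.6170 × 0.9516 × 0.9112 = 0.5350.
Q̄ = (1365/π) × (0.4826 + 0.5350) = 434.49 × 1.0176 = 442.14 W/m².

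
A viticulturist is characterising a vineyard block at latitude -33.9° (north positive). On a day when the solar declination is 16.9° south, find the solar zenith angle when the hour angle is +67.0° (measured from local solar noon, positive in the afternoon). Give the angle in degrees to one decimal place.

61.8°

cos θ_z = sin(-33.9°) sin(-16.9°) + cos(-33.9°) cos(-16.9°) cos(67.00°) = 0.1621 + 0.3103 = 0.4724.
θ_z = arccos(0.4724) = 61.81°.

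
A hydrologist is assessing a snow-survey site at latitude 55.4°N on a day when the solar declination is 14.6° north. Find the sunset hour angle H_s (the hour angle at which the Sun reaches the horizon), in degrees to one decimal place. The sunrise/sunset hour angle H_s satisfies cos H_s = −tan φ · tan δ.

112.2°

cos H_s = −tan(55.4°) · tan(14.6°) = -0.3776, so H_s = arccos(-0.3776) = 112.19°.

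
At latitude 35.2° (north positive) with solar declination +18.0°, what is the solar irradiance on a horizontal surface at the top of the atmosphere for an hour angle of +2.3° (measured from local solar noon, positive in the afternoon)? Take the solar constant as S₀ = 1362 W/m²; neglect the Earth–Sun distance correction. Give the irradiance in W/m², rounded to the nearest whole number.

1300 W/m²

With φ = 35.2°, δ = 18.0°, H = 2.30°: sin φ sin δ = 0.1781, cos φ cos δ cos H = 0.7765, so cos θ_z = 0.9546.
Top-of-atmosphere irradiance = S₀ cos θ_z = 1362 × 0.9546 = 1300.17 W/m².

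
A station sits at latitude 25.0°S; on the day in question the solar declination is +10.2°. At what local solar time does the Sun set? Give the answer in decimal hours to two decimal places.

17.68 h

cos H_s = −tan(-25.0°) · tan(10.2°) = 0.0839, so H_s = arccos(0.0839) = 85.19°.
Sunset is at 12 + H_s/15 = 12 + 5.679 = 17.679 h local solar time.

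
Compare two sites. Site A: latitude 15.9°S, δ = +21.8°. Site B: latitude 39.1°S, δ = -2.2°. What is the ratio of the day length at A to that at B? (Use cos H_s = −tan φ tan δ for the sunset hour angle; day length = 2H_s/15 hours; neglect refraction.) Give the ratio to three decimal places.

A: H_s = arccos(−tan -15.9° · tan 21.8°) = 83.46°, so 2H_s/15 = 11.1280 h.
B: H_s = arccos(−tan -39.1° · tan -2.2°) = 91.79°, so 2H_s/15 = 12.2387 h.
Ratio A/B = 11.1280 / 12.2387 = 0.9092.

0.909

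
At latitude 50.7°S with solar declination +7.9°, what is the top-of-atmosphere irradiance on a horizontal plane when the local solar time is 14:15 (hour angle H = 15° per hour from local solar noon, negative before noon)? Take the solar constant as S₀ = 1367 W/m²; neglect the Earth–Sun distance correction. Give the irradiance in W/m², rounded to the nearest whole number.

Hour angle H = 15° × (14.25 − 12) = 33.75°.
cos θ_z = sin(-50.7°) sin(7.9°) + cos(-50.7°) cos(7.9°) cos(33.75°) = -0.1064 + 0.5216 = 0.4152.
Top-of-atmosphere irradiance = S₀ cos θ_z = 1367 × 0.4152 = 567.58 W/m².

568 W/m²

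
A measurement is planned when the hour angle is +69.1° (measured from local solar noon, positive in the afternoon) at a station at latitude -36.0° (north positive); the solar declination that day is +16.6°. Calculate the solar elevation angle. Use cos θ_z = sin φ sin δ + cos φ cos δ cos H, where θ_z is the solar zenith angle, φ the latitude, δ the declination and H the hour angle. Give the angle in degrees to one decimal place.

6.2°

With φ = -36.0°, δ = 16.6°, H = 69.10°: sin φ sin δ = -0.1679, cos φ cos δ cos H = 0.2766, so cos θ_z = 0.1087.
θ_z = arccos(0.1087) = 83.76°, so the elevation is 90° − 83.76° = 6.24°.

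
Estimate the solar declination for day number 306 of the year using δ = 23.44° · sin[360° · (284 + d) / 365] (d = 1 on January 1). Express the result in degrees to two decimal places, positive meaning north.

-15.66°

360 × (284 + 306) / 365 = 581.918°; sin(581.918°) = -0.6681.
δ = 23.44 × -0.6681 = -15.660° ≈ -15.66°.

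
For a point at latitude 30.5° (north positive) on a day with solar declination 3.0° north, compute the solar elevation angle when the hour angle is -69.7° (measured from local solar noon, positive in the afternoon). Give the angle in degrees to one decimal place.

19.0°

cos θ_z = sin(30.5°) sin(3.0°) + cos(30.5°) cos(3.0°) cos(-69.70°) = 0.0266 + 0.2985 = 0.3251.
θ_z = arccos(0.3251) = 71.03°, so the elevation is 90° − 71.03° = 18.97°.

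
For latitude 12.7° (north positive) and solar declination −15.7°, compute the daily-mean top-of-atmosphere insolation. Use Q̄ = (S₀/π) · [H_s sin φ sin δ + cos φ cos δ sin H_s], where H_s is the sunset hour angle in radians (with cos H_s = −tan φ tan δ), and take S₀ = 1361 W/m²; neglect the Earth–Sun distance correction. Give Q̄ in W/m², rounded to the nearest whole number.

367 W/m²

The sunset hour angle satisfies cos H_s = −tan φ tan δ = 0.0633, giving H_s = 86.37°. In radians, H_s = 1.5074.
H_s sin φ sin δ = 1.5074 × 0.2198 × -0.2706 = -0.0897.
cos φ cos δ sin H_s = 0.9755 × 0.9627 × 0.9980 = 0.9372.
Q̄ = (1361/π) × (-0.0897 + 0.9372) = 433.22 × 0.8475 = 367.15 W/m².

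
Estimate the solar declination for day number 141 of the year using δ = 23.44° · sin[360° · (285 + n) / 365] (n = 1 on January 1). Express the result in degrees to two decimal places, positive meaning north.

360 × (285 + 141) / 365 = 420.164°; sin(420.164°) = 0.8675.
δ = 23.44 × 0.8675 = 20.334° ≈ +20.33°.

+20.33°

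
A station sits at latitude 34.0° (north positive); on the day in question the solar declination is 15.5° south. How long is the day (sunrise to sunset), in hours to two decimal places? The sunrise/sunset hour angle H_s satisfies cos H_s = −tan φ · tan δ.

−tan φ tan δ = −(0.6745)(-0.2773) = 0.1870; H_s = arccos(0.1870) = 79.22°.
Day length = 2 H_s / 15° h⁻¹ = 158.44° / 15 = 10.563 h.

10.56 hours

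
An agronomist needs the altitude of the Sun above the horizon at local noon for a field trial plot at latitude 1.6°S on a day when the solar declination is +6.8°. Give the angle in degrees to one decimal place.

At local solar noon the hour angle is zero, so the elevation is 90° − |φ − δ| = 90° − |-1.6° − (6.8°)| = 90° − 8.4° = 81.6°.

81.6°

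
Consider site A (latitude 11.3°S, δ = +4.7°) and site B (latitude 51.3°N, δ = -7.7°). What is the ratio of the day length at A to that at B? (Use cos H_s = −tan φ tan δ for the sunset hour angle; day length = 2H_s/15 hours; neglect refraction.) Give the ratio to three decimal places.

1.109

A: H_s = arccos(−tan -11.3° · tan 4.7°) = 89.06°, so 2H_s/15 = 11.8747 h.
B: H_s = arccos(−tan 51.3° · tan -7.7°) = 80.28°, so 2H_s/15 = 10.7040 h.
Ratio A/B = 11.8747 / 10.7040 = 1.1094.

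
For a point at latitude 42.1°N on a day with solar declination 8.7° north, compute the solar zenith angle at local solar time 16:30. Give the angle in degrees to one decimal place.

67.5°

Hour angle H = 15° × (16.5 − 12) = 67.50°.
cos θ_z = sin φ sin δ + cos φ cos δ cos H = (0.6704)(0.1513) + (0.7420)(0.9885)(0.3827) = 0.3821.
θ_z = arccos(0.3821) = 67.54°.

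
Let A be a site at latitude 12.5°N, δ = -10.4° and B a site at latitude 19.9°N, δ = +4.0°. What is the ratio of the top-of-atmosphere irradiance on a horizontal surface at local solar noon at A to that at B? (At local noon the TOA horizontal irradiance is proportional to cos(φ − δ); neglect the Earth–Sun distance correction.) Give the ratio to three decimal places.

0.958

A: cos θ_z = cos(12.5° − (-10.4°)) = 0.9212.
B: cos θ_z = cos(19.9° − (4.0°)) = 0.9617.
Ratio A/B = 0.9212 / 0.9617 = 0.9579.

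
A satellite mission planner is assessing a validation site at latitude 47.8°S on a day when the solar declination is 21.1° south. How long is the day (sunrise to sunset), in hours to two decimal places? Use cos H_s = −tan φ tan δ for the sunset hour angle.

15.36 hours

−tan φ tan δ = −(-1.1028)(-0.3859) = -0.4256; H_s = arccos(-0.4256) = 115.19°.
Day length = 2 H_s / 15° h⁻¹ = 230.38° / 15 = 15.359 h.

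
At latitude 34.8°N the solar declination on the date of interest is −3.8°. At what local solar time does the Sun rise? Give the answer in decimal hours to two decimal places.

The sunset hour angle satisfies cos H_s = −tan φ tan δ = 0.0462, giving H_s = 87.35°.
Sunrise is at 12 − H_s/15 = 12 − 5.823 = 6.177 h local solar time.

6.18 h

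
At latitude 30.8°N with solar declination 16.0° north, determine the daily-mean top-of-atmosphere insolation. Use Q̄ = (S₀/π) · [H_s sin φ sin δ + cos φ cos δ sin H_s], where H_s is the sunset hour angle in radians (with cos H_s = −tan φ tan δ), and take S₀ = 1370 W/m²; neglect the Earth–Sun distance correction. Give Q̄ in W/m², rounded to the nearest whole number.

462 W/m²

The sunset hour angle satisfies cos H_s = −tan φ tan δ = -0.1709, giving H_s = 99.84°. In radians, H_s = 1.7425.
H_s sin φ sin δ = 1.7425 × 0.5120 × 0.2756 = 0.2459.
cos φ cos δ sin H_s = 0.8590 × 0.9613 × 0.9853 = 0.8136.
Q̄ = (1370/π) × (0.2459 + 0.8136) = 436.08 × 1.0595 = 462.03 W/m².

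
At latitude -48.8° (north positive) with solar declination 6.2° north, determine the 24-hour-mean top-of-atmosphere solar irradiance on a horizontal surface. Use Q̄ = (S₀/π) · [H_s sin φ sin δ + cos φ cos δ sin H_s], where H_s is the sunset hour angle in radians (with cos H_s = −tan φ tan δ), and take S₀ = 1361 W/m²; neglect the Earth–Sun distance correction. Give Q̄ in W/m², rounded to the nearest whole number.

The sunset hour angle satisfies cos H_s = −tan φ tan δ = 0.1241, giving H_s = 82.87°. In radians, H_s = 1.4464.
H_s sin φ sin δ = 1.4464 × -0.7524 × 0.1080 = -0.1175.
cos φ cos δ sin H_s = 0.6587 × 0.9942 × 0.9923 = 0.6498.
Q̄ = (1361/π) × (-0.1175 + 0.6498) = 433.22 × 0.5323 = 230.60 W/m².

231 W/m²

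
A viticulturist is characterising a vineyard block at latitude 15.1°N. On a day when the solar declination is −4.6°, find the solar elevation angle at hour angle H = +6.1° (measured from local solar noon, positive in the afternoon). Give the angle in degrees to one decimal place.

69.4°

cos θ_z = sin(15.1°) sin(-4.6°) + cos(15.1°) cos(-4.6°) cos(6.10°) = -0.0209 + 0.9569 = 0.9360.
θ_z = arccos(0.9360) = 20.61°, so the elevation is 90° − 20.61° = 69.39°.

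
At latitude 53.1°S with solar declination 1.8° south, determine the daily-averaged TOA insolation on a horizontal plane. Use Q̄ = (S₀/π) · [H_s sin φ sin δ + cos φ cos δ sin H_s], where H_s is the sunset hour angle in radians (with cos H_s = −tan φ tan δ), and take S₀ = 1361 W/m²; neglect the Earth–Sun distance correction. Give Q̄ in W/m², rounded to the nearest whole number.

cos H_s = −tan(-53.1°) · tan(-1.8°) = -0.0419, so H_s = arccos(-0.0419) = 92.40°. In radians, H_s = 1.6127.
H_s sin φ sin δ = 1.6127 × -0.7997 × -0.0314 = 0.0405.
cos φ cos δ sin H_s = 0.6004 × 0.9995 × 0.9991 = 0.5996.
Q̄ = (1361/π) × (0.0405 + 0.5996) = 433.22 × 0.6401 = 277.30 W/m².

277 W/m²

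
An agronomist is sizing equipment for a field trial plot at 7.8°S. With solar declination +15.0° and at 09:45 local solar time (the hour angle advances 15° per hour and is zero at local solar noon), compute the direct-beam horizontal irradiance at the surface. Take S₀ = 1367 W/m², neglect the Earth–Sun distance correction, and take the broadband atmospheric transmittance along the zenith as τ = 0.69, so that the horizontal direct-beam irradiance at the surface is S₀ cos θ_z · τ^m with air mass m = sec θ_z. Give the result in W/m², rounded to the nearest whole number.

638 W/m²

Hour angle H = 15° × (9.75 − 12) = -33.75°.
cos θ_z = sin φ sin δ + cos φ cos δ cos H = (-0.1357)(0.2588) + (0.9907)(0.9659)(0.8315) = 0.7606.
Air mass m = 1/cos θ_z = 1/0.7606 = 1.315; τ^m = 0.69^1.315 = 0.6139.
Surface direct beam = 1367 × 0.7606 × 0.6139 = 638.30 W/m².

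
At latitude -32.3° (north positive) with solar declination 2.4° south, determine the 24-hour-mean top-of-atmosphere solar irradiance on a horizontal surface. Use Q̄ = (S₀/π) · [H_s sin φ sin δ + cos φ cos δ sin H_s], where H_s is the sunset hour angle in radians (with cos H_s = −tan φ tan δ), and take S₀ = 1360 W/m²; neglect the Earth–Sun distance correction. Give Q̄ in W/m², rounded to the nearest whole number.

cos H_s = −tan(-32.3°) · tan(-2.4°) = -0.0265, so H_s = arccos(-0.0265) = 91.52°. In radians, H_s = 1.5973.
H_s sin φ sin δ = 1.5973 × -0.5344 × -0.0419 = 0.0358.
cos φ cos δ sin H_s = 0.8453 × 0.9991 × 0.9996 = 0.8442.
Q̄ = (1360/π) × (0.0358 + 0.8442) = 432.90 × 0.8800 = 380.95 W/m².

381 W/m²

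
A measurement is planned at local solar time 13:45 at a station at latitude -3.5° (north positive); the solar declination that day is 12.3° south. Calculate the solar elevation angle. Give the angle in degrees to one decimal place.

Hour angle H = 15° × (13.75 − 12) = 26.25°.
cos θ_z = sin(-3.5°) sin(-12.3°) + cos(-3.5°) cos(-12.3°) cos(26.25°) = 0.0130 + 0.8747 = 0.8877.
θ_z = arccos(0.8877) = 27.41°, so the elevation is 90° − 27.41° = 62.59°.

62.6°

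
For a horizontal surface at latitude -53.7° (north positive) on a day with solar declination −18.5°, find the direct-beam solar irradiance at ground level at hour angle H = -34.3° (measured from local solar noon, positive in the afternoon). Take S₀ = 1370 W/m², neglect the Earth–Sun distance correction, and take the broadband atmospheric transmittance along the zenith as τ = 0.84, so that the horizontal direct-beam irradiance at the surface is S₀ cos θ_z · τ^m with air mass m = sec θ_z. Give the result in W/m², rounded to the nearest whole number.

774 W/m²

cos θ_z = sin(-53.7°) sin(-18.5°) + cos(-53.7°) cos(-18.5°) cos(-34.30°) = 0.2557 + 0.4638 = 0.7195.
Air mass m = 1/cos θ_z = 1/0.7195 = 1.390; τ^m = 0.84^1.390 = 0.7848.
Surface direct beam = 1370 × 0.7195 × 0.7848 = 773.59 W/m².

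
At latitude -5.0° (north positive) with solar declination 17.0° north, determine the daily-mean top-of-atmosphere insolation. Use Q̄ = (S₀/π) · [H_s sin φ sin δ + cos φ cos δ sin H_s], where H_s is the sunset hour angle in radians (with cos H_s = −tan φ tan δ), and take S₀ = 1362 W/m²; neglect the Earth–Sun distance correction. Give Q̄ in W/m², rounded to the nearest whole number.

cos H_s = −tan(-5.0°) · tan(17.0°) = 0.0267, so H_s = arccos(0.0267) = 88.47°. In radians, H_s = 1.5441.
H_s sin φ sin δ = 1.5441 × -0.0872 × 0.2924 = -0.0394.
cos φ cos δ sin H_s = 0.9962 × 0.9563 × 0.9996 = 0.9523.
Q̄ = (1362/π) × (-0.0394 + 0.9523) = 433.54 × 0.9129 = 395.78 W/m².

396 W/m²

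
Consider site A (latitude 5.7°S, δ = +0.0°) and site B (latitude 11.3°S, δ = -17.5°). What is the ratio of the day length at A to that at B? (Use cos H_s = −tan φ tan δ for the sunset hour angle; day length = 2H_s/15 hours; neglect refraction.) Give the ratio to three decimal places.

0.961

A: H_s = arccos(−tan -5.7° · tan 0.0°) = 90.00°, so 2H_s/15 = 12.0000 h.
B: H_s = arccos(−tan -11.3° · tan -17.5°) = 93.61°, so 2H_s/15 = 12.4813 h.
Ratio A/B = 12.0000 / 12.4813 = 0.9614.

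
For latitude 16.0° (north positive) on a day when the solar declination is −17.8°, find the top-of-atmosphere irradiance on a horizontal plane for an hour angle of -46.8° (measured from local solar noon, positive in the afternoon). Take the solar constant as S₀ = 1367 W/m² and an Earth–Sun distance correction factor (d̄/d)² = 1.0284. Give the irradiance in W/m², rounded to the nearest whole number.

cos θ_z = sin(16.0°) sin(-17.8°) + cos(16.0°) cos(-17.8°) cos(-46.80°) = -0.0843 + 0.6265 = 0.5422.
Top-of-atmosphere irradiance = S₀ (d̄/d)² cos θ_z = 1367 × 1.0284 × 0.5422 = 762.24 W/m².

762 W/m²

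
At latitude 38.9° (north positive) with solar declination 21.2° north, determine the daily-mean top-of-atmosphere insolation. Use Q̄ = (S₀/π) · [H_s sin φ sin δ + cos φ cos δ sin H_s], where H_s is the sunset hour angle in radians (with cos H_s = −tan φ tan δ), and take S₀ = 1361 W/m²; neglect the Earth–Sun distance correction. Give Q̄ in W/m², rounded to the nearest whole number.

484 W/m²

The sunset hour angle satisfies cos H_s = −tan φ tan δ = -0.3130, giving H_s = 108.24°. In radians, H_s = 1.8891.
H_s sin φ sin δ = 1.8891 × 0.6280 × 0.3616 = 0.4290.
cos φ cos δ sin H_s = 0.7782 × 0.9323 × 0.9498 = 0.6891.
Q̄ = (1361/π) × (0.4290 + 0.6891) = 433.22 × 1.1181 = 484.38 W/m².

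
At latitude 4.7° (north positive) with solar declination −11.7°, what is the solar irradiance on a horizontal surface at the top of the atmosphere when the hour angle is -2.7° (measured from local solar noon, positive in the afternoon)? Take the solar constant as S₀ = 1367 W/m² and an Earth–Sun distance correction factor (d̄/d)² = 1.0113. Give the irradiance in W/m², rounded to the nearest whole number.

1325 W/m²

With φ = 4.7°, δ = -11.7°, H = -2.70°: sin φ sin δ = -0.0166, cos φ cos δ cos H = 0.9748, so cos θ_z = 0.9582.
Top-of-atmosphere irradiance = S₀ (d̄/d)² cos θ_z = 1367 × 1.0113 × 0.9582 = 1324.66 W/m².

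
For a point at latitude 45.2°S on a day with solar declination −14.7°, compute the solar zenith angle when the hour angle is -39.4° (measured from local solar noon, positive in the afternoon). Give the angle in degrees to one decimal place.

45.0°

With φ = -45.2°, δ = -14.7°, H = -39.40°: sin φ sin δ = 0.1801, cos φ cos δ cos H = 0.5267, so cos θ_z = 0.7068.
θ_z = arccos(0.7068) = 45.02°.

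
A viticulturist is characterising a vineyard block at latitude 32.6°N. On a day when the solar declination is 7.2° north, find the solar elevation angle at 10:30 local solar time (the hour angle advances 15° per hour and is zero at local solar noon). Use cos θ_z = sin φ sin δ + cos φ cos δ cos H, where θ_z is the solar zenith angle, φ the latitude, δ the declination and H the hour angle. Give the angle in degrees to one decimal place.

57.1°

Hour angle H = 15° × (10.5 − 12) = -22.50°.
cos θ_z = sin(32.6°) sin(7.2°) + cos(32.6°) cos(7.2°) cos(-22.50°) = 0.0675 + 0.7722 = 0.8397.
θ_z = arccos(0.8397) = 32.89°, so the elevation is 90° − 32.89° = 57.11°.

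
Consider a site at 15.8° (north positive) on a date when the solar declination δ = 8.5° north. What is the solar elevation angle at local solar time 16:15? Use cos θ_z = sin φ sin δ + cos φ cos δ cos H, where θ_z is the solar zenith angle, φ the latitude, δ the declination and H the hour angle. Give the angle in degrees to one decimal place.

Hour angle H = 15° × (16.25 − 12) = 63.75°.
cos θ_z = sin φ sin δ + cos φ cos δ cos H = (0.2723)(0.1478) + (0.9622)(0.9890)(0.4423) = 0.4611.
θ_z = arccos(0.4611) = 62.54°, so the elevation is 90° − 62.54° = 27.46°.

27.5°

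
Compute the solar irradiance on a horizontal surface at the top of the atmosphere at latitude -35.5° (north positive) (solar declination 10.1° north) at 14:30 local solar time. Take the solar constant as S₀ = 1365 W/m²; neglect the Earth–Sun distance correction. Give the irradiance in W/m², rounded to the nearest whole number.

729 W/m²

Hour angle H = 15° × (14.5 − 12) = 37.50°.
With φ = -35.5°, δ = 10.1°, H = 37.50°: sin φ sin δ = -0.1018, cos φ cos δ cos H = 0.6359, so cos θ_z = 0.5341.
Top-of-atmosphere irradiance = S₀ cos θ_z = 1365 × 0.5341 = 729.05 W/m².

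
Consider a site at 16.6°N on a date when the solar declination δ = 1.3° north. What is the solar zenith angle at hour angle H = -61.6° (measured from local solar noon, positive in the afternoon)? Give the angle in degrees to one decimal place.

With φ = 16.6°, δ = 1.3°, H = -61.60°: sin φ sin δ = 0.0065, cos φ cos δ cos H = 0.4557, so cos θ_z = 0.4622.
θ_z = arccos(0.4622) = 62.47°.

62.5°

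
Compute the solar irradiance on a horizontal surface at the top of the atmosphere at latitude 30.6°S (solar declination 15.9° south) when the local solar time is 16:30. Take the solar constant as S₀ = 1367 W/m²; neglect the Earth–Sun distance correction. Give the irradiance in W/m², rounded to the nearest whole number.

624 W/m²

Hour angle H = 15° × (16.5 − 12) = 67.50°.
cos θ_z = sin(-30.6°) sin(-15.9°) + cos(-30.6°) cos(-15.9°) cos(67.50°) = 0.1395 + 0.3168 = 0.4563.
Top-of-atmosphere irradiance = S₀ cos θ_z = 1367 × 0.4563 = 623.76 W/m².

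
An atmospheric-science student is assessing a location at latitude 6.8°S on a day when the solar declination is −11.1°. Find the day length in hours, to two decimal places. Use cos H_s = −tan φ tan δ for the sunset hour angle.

12.18 hours

−tan φ tan δ = −(-0.1192)(-0.1962) = -0.0234; H_s = arccos(-0.0234) = 91.34°.
Day length = 2 H_s / 15° h⁻¹ = 182.68° / 15 = 12.179 h.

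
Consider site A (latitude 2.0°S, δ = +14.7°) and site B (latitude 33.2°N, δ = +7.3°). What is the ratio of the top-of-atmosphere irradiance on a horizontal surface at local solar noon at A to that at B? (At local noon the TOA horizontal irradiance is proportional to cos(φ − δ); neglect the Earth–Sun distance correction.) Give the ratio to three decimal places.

A: cos θ_z = cos(-2.0° − (14.7°)) = 0.9578.
B: cos θ_z = cos(33.2° − (7.3°)) = 0.8996.
Ratio A/B = 0.9578 / 0.8996 = 1.0647.

1.065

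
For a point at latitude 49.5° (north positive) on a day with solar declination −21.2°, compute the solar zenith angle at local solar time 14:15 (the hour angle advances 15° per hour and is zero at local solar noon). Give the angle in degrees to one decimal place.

76.8°

Hour angle H = 15° × (14.25 − 12) = 33.75°.
cos θ_z = sin φ sin δ + cos φ cos δ cos H = (0.7604)(-0.3616) + (0.6494)(0.9323)(0.8315) = 0.2285.
θ_z = arccos(0.2285) = 76.79°.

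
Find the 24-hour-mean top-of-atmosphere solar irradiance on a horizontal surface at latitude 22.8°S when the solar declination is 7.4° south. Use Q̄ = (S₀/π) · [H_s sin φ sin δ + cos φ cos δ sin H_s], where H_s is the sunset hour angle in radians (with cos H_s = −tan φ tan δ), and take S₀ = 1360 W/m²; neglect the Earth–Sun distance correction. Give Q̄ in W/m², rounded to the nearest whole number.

430 W/m²

The sunset hour angle satisfies cos H_s = −tan φ tan δ = -0.0546, giving H_s = 93.13°. In radians, H_s = 1.6254.
H_s sin φ sin δ = 1.6254 × -0.3875 × -0.1288 = 0.0811.
cos φ cos δ sin H_s = 0.9219 × 0.9917 × 0.9985 = 0.9129.
Q̄ = (1360/π) × (0.0811 + 0.9129) = 432.90 × 0.9940 = 430.30 W/m².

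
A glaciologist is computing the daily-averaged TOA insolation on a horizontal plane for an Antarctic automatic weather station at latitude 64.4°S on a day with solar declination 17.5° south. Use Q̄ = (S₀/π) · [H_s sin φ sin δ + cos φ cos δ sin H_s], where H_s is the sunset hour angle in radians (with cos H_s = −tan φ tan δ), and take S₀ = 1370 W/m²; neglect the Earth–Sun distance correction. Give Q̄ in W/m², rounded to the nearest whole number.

−tan φ tan δ = −(-2.0872)(-0.3153) = -0.6581; H_s = arccos(-0.6581) = 131.16°. In radians, H_s = 2.2892.
H_s sin φ sin δ = 2.2892 × -0.9018 × -0.3007 = 0.6208.
cos φ cos δ sin H_s = 0.4321 × 0.9537 × 0.7529 = 0.3103.
Q̄ = (1370/π) × (0.6208 + 0.3103) = 436.08 × 0.9311 = 406.03 W/m².

406 W/m²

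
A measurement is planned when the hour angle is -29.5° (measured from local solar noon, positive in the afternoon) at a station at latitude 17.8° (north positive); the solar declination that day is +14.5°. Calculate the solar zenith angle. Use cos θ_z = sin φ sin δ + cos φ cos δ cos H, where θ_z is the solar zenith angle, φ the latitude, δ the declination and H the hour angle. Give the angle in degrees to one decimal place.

28.5°

With φ = 17.8°, δ = 14.5°, H = -29.50°: sin φ sin δ = 0.0765, cos φ cos δ cos H = 0.8023, so cos θ_z = 0.8788.
θ_z = arccos(0.8788) = 28.50°.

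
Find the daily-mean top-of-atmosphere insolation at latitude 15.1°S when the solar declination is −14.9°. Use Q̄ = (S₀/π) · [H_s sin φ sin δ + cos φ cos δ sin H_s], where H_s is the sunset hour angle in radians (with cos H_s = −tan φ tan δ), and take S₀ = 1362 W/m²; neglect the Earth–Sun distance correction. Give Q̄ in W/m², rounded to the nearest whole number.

cos H_s = −tan(-15.1°) · tan(-14.9°) = -0.0718, so H_s = arccos(-0.0718) = 94.12°. In radians, H_s = 1.6427.
H_s sin φ sin δ = 1.6427 × -0.2605 × -0.2571 = 0.1100.
cos φ cos δ sin H_s = 0.9655 × 0.9664 × 0.9974 = 0.9306.
Q̄ = (1362/π) × (0.1100 + 0.9306) = 433.54 × 1.0406 = 451.14 W/m².

451 W/m²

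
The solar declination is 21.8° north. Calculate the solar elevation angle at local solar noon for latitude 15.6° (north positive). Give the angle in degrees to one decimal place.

83.8°

At local solar noon the hour angle is zero, so the elevation is 90° − |φ − δ| = 90° − |15.6° − (21.8°)| = 90° − 6.2° = 83.8°.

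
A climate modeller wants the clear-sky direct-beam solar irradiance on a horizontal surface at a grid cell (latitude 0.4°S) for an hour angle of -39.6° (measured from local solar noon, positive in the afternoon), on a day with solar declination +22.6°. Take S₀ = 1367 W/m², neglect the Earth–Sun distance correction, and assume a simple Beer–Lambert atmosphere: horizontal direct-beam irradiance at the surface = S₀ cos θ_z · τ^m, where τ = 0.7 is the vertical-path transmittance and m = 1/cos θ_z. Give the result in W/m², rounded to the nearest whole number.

cos θ_z = sin φ sin δ + cos φ cos δ cos H = (-0.0070)(0.3843) + (1.0000)(0.9232)(0.7705) = 0.7086.
Air mass m = 1/cos θ_z = 1/0.7086 = 1.411; τ^m = 0.7^1.411 = 0.6046.
Surface direct beam = 1367 × 0.7086 × 0.6046 = 585.65 W/m².

586 W/m²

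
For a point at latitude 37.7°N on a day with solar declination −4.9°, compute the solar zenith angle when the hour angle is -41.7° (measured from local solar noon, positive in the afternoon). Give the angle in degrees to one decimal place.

With φ = 37.7°, δ = -4.9°, H = -41.70°: sin φ sin δ = -0.0522, cos φ cos δ cos H = 0.5886, so cos θ_z = 0.5364.
θ_z = arccos(0.5364) = 57.56°.

57.6°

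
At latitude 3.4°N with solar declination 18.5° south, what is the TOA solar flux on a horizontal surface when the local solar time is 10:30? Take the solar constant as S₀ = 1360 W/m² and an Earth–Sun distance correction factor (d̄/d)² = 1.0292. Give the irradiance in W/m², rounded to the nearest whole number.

1198 W/m²

Hour angle H = 15° × (10.5 − 12) = -22.50°.
cos θ_z = sin φ sin δ + cos φ cos δ cos H = (0.0593)(-0.3173) + (0.9982)(0.9483)(0.9239) = 0.8557.
Top-of-atmosphere irradiance = S₀ (d̄/d)² cos θ_z = 1360 × 1.0292 × 0.8557 = 1197.73 W/m².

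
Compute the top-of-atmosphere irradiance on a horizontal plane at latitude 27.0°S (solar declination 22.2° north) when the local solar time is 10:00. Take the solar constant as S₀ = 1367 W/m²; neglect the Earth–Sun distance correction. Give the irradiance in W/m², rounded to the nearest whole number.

Hour angle H = 15° × (10 − 12) = -30.00°.
cos θ_z = sin φ sin δ + cos φ cos δ cos H = (-0.4540)(0.3778) + (0.8910)(0.9259)(0.8660) = 0.5429.
Top-of-atmosphere irradiance = S₀ cos θ_z = 1367 × 0.5429 = 742.14 W/m².

742 W/m²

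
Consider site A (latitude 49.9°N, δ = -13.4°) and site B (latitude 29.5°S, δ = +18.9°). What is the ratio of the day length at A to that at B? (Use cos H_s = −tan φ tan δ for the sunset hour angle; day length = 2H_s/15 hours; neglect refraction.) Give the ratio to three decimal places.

A: H_s = arccos(−tan 49.9° · tan -13.4°) = 73.57°, so 2H_s/15 = 9.8093 h.
B: H_s = arccos(−tan -29.5° · tan 18.9°) = 78.83°, so 2H_s/15 = 10.5107 h.
Ratio A/B = 9.8093 / 10.5107 = 0.9333.

0.933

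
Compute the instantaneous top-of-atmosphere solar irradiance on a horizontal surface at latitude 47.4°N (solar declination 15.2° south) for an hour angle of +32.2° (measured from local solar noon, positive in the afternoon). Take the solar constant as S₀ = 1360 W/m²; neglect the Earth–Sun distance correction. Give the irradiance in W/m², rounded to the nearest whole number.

489 W/m²

cos θ_z = sin φ sin δ + cos φ cos δ cos H = (0.7361)(-0.2622) + (0.6769)(0.9650)(0.8462) = 0.3597.
Top-of-atmosphere irradiance = S₀ cos θ_z = 1360 × 0.3597 = 489.19 W/m².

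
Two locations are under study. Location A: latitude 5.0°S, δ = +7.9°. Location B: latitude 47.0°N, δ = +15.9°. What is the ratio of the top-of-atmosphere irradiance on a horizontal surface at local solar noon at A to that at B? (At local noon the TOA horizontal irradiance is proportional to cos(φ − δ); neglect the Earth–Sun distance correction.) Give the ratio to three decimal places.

1.138

A: cos θ_z = cos(-5.0° − (7.9°)) = 0.9748.
B: cos θ_z = cos(47.0° − (15.9°)) = 0.8563.
Ratio A/B = 0.9748 / 0.8563 = 1.1384.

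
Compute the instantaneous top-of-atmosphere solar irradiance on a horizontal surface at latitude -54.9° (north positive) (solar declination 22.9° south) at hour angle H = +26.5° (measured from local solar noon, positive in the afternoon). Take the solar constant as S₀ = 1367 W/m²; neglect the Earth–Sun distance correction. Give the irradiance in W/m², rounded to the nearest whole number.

1083 W/m²

cos θ_z = sin φ sin δ + cos φ cos δ cos H = (-0.8181)(-0.3891) + (0.5750)(0.9212)(0.8949) = 0.7923.
Top-of-atmosphere irradiance = S₀ cos θ_z = 1367 × 0.7923 = 1083.07 W/m².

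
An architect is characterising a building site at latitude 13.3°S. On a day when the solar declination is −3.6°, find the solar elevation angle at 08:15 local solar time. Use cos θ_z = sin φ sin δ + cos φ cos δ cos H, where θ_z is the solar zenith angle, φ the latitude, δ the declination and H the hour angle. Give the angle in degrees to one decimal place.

33.6°

Hour angle H = 15° × (8.25 − 12) = -56.25°.
With φ = -13.3°, δ = -3.6°, H = -56.25°: sin φ sin δ = 0.0144, cos φ cos δ cos H = 0.5396, so cos θ_z = 0.5540.
θ_z = arccos(0.5540) = 56.36°, so the elevation is 90° − 56.36° = 33.64°.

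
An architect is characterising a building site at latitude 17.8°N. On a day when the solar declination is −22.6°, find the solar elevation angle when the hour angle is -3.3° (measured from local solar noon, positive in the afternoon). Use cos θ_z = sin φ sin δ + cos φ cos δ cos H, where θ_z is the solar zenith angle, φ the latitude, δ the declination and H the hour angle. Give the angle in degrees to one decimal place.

cos θ_z = sin φ sin δ + cos φ cos δ cos H = (0.3057)(-0.3843) + (0.9521)(0.9232)(0.9983) = 0.7600.
θ_z = arccos(0.7600) = 40.54°, so the elevation is 90° − 40.54° = 49.46°.

49.5°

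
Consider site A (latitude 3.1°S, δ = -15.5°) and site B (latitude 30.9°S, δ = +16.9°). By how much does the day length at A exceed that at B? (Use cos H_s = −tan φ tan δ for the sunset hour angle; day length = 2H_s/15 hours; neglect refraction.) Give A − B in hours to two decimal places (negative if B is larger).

A: H_s = arccos(−tan -3.1° · tan -15.5°) = 90.86°, so 2H_s/15 = 12.1147 h.
B: H_s = arccos(−tan -30.9° · tan 16.9°) = 79.52°, so 2H_s/15 = 10.6027 h.
A − B = 12.1147 − 10.6027 = 1.5120 h.

+1.51 h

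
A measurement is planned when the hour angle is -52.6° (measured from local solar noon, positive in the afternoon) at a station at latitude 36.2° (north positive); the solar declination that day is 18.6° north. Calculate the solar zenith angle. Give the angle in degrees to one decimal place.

With φ = 36.2°, δ = 18.6°, H = -52.60°: sin φ sin δ = 0.1884, cos φ cos δ cos H = 0.4645, so cos θ_z = 0.6529.
θ_z = arccos(0.6529) = 49.24°.

49.2°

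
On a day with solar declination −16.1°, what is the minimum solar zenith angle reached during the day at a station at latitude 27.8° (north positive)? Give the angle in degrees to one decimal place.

At local solar noon the hour angle is zero, so the zenith angle is |φ − δ| = |27.8° − (-16.1°)| = 43.9°.

43.9°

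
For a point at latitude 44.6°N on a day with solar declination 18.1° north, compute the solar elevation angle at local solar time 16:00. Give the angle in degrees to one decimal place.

Hour angle H = 15° × (16 − 12) = 60.00°.
cos θ_z = sin φ sin δ + cos φ cos δ cos H = (0.7022)(0.3107) + (0.7120)(0.9505)(0.5000) = 0.5566.
θ_z = arccos(0.5566) = 56.18°, so the elevation is 90° − 56.18° = 33.82°.

33.8°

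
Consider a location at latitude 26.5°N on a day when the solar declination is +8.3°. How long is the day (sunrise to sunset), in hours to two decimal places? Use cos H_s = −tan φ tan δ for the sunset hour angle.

−tan φ tan δ = −(0.4986)(0.1459) = -0.0727; H_s = arccos(-0.0727) = 94.17°.
Day length = 2 H_s / 15° h⁻¹ = 188.34° / 15 = 12.556 h.

12.56 hours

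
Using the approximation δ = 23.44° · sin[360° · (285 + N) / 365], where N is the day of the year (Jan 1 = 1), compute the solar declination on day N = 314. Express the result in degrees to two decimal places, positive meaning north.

360 × (285 + 314) / 365 = 590.795°; sin(590.795°) = -0.7749.
δ = 23.44 × -0.7749 = -18.164° ≈ -18.16°.

-18.16°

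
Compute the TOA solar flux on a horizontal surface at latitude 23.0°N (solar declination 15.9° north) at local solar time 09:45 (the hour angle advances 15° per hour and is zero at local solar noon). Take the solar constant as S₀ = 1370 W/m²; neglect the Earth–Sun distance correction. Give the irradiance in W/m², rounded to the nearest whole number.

1155 W/m²

Hour angle H = 15° × (9.75 − 12) = -33.75°.
With φ = 23.0°, δ = 15.9°, H = -33.75°: sin φ sin δ = 0.1070, cos φ cos δ cos H = 0.7361, so cos θ_z = 0.8431.
Top-of-atmosphere irradiance = S₀ cos θ_z = 1370 × 0.8431 = 1155.05 W/m².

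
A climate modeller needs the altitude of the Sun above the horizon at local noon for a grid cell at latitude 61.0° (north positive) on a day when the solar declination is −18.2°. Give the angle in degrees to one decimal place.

At local solar noon the hour angle is zero, so the elevation is 90° − |φ − δ| = 90° − |61.0° − (-18.2°)| = 90° − 79.2° = 10.8°.

10.8°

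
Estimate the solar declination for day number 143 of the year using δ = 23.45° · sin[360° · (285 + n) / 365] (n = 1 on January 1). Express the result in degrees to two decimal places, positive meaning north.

+20.73°

360 × (285 + 143) / 365 = 422.137°; sin(422.137°) = 0.8841.
δ = 23.45 × 0.8841 = 20.732° ≈ +20.73°.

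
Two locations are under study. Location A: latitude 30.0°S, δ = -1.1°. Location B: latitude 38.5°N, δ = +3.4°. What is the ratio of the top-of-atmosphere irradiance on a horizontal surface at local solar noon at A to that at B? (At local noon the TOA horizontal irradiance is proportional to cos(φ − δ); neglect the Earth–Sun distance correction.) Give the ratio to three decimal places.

A: cos θ_z = cos(-30.0° − (-1.1°)) = 0.8755.
B: cos θ_z = cos(38.5° − (3.4°)) = 0.8181.
Ratio A/B = 0.8755 / 0.8181 = 1.0702.

1.070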